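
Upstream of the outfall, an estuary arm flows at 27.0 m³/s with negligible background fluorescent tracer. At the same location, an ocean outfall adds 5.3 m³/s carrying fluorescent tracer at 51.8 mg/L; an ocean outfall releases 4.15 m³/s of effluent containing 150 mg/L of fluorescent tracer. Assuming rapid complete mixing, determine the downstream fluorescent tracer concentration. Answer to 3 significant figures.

After mixing, C = (27.00·0 + 5.300·51.80 + 4.150·150.0) / 36.45 = 897.0/36.45 = 24.61 mg/L.

24.6 mg/L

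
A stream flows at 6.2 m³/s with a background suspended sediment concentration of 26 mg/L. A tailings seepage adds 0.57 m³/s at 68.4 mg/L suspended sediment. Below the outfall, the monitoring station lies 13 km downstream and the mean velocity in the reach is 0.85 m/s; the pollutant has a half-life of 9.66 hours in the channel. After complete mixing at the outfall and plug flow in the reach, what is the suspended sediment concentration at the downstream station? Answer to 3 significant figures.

Flow-weighted average: C = (6.200·26.00 + 0.5700·68.40) / 6.770 = 200.2/6.770 = 29.57 mg/L.
Travel time t = 13·1000 / 0.85 = 15290 s = 4.248 h.
Half-life 9.66 h → k = ln 2 / 9.66 = 0.07175 h⁻¹ = 1.722 d⁻¹.
After decay, C = 29.57 × e^(−kt) = 29.57 × 0.7372 = 21.80 mg/L.

21.8 mg/L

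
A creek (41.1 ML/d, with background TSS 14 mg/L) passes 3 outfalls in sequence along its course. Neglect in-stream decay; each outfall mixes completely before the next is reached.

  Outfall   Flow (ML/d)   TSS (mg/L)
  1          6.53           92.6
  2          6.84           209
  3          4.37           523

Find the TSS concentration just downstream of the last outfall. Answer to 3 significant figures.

After outfall 1: Q = 41.10 + 6.530 = 47.63 ML/d; C = (41.10·14.00 + 6.530·92.60)/47.63 = 24.78 mg/L.
After outfall 2: Q = 47.63 + 6.840 = 54.47 ML/d; C = (47.63·24.78 + 6.840·209.0)/54.47 = 47.91 mg/L.
After outfall 3: Q = 54.47 + 4.370 = 58.84 ML/d; C = (54.47·47.91 + 4.370·523.0)/58.84 = 83.19 mg/L.

83.2 mg/L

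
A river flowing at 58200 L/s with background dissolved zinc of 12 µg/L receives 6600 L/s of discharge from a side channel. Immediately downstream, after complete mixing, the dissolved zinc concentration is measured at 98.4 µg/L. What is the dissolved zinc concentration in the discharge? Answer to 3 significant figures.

860 µg/L

Mass balance: 58200·12.00 + 6600·Cₑ = 64800·98.40
→ Cₑ = (64800·98.40 − 58200·12.00) / 6600 = 860.3 µg/L.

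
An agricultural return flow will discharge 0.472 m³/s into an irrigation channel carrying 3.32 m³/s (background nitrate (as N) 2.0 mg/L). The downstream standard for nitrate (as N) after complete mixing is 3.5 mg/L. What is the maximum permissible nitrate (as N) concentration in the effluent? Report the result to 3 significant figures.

At the limit, (Qr·Cr + Qe·Cₑ)/(Qr + Qe) = 3.5:
Cₑ = (3.792·3.5 − 3.320·2.000) / 0.4720 = 14.05 mg/L.

14.1 mg/L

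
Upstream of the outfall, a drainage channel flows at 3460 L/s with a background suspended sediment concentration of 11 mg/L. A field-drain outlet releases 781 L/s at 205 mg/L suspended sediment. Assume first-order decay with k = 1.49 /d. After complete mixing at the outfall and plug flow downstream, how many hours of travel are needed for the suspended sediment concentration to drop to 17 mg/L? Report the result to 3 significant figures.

Conservation of mass: C = (3460·11.00 + 781.0·205.0) / 4241 = 198200/4241 = 46.73 mg/L.
46.73·exp(−k·t) = 17 → t = ln(46.73/17)/k = 58630 s = 16.29 h.

16.3 h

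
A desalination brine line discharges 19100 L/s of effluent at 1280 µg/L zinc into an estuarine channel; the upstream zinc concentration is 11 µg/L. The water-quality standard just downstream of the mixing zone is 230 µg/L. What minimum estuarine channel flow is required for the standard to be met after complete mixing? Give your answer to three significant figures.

91600 L/s

Set C_mix = 230: (Q·11.00 + 19100·1280) / (Q + 19100) = 230
→ Q = 19100·(1280 − 230)/(230 − 11.00) = 91580 L/s.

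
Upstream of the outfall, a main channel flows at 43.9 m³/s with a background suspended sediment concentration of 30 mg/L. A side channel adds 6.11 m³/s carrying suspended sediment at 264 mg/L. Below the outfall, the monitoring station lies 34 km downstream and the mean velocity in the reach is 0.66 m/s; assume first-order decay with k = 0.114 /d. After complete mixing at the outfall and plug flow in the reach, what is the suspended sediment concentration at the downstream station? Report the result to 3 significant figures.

54.7 mg/L

Mass balance: C = (43.90·30.00 + 6.110·264.0) / 50.01 = 2930/50.01 = 58.59 mg/L.
Travel time t = 34·1000 / 0.66 = 51520 s = 14.31 h.
After decay, C = 58.59 × e^(−kt) = 58.59 × 0.9343 = 54.74 mg/L.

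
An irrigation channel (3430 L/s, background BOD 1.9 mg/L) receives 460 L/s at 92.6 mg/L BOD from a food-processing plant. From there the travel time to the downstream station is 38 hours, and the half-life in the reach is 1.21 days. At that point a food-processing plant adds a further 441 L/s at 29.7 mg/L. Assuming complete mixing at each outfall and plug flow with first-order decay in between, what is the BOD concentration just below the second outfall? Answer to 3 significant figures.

7.60 mg/L

Mixed concentration C = ΣQC/ΣQ = (3430·1.900 + 460.0·92.60) / 3890 = 49110/3890 = 12.63 mg/L; combined flow 3890 L/s.
Half-life 1.21 d → k = ln 2 / 1.21 = 0.5728 d⁻¹.
First-order decay: C = 12.63·exp(−k·t) = 12.63·0.4037 = 5.097 mg/L.
At the second outfall, C = (3890·5.097 + 441.0·29.70) / (3890 + 441.0) = 7.602 mg/L.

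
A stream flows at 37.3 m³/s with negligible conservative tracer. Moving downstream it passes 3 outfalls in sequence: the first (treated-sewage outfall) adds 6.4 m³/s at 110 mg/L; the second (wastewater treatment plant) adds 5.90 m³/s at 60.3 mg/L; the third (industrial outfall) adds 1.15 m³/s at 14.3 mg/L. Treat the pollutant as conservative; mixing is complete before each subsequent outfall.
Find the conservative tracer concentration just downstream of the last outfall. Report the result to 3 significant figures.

Below outfall 1: Q → 43.70 m³/s, C = (37.30·0 + 6.400·110.0)/43.70 = 16.11 mg/L.
Below outfall 2: Q → 49.60 m³/s, C = (43.70·16.11 + 5.900·60.30)/49.60 = 21.37 mg/L.
Below outfall 3: Q → 50.75 m³/s, C = (49.60·21.37 + 1.150·14.30)/50.75 = 21.21 mg/L.

21.2 mg/L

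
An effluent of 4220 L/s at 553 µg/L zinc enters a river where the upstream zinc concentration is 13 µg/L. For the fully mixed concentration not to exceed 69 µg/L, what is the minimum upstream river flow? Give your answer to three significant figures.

Set C_mix = 69: (Q·13.00 + 4220·553.0) / (Q + 4220) = 69
→ Q = 4220·(553.0 − 69)/(69 − 13.00) = 36470 L/s.

36500 L/s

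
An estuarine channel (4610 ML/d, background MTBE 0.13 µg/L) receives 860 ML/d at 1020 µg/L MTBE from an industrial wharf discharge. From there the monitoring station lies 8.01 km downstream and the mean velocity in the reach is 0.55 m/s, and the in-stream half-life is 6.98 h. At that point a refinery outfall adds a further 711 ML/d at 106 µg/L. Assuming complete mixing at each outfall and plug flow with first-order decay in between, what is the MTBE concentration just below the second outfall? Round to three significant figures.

107 µg/L

Mixed concentration C = ΣQC/ΣQ = (4610·0.1300 + 860.0·1020) / 5470 = 877800/5470 = 160.5 µg/L; combined flow 5470 ML/d.
Travel time t = 8.01·1000 / 0.55 = 14560 s = 4.045 h.
Half-life 6.98 h → k = ln 2 / 6.98 = 0.09930 h⁻¹ = 2.383 d⁻¹.
Applying C = C₀e^(−kt): 160.5 × 0.6692 = 107.4 µg/L.
Second outfall: C = (5470·107.4 + 711.0·106.0)/6181 = 107.2 µg/L.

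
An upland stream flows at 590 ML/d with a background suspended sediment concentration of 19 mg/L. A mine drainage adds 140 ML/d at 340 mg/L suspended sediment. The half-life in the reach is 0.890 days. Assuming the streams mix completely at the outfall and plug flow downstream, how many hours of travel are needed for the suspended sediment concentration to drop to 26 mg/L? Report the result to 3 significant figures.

34.9 h

Flow-weighted average: C = (590.0·19.00 + 140.0·340.0) / 730.0 = 58810/730.0 = 80.56 mg/L.
Half-life 0.890 d → k = ln 2 / 0.890 = 0.7788 d⁻¹.
80.56·exp(−k·t) = 26 → t = ln(80.56/26)/k = 125500 s = 34.85 h.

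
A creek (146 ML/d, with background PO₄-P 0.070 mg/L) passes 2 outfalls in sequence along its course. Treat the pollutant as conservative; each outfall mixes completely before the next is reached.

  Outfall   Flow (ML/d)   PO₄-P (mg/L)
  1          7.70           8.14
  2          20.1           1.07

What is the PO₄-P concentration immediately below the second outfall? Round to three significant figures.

0.543 mg/L

After outfall 1: Q = 146.0 + 7.700 = 153.7 ML/d; C = (146.0·0.07000 + 7.700·8.140)/153.7 = 0.4743 mg/L.
After outfall 2: Q = 153.7 + 20.10 = 173.8 ML/d; C = (153.7·0.4743 + 20.10·1.070)/173.8 = 0.5432 mg/L.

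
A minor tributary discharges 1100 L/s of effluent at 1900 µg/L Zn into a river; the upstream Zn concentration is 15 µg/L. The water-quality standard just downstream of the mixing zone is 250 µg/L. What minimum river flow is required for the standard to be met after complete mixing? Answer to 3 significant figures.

7720 L/s

Set C_mix = 250: (Q·15.00 + 1100·1900) / (Q + 1100) = 250
→ Q = 1100·(1900 − 250)/(250 − 15.00) = 7723 L/s.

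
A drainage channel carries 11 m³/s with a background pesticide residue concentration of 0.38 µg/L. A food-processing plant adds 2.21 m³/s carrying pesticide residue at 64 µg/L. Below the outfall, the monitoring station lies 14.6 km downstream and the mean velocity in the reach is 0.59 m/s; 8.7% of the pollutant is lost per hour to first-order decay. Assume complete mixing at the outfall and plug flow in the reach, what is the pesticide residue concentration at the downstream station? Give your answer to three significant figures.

5.90 µg/L

Mass balance: C = (11.00·0.3800 + 2.210·64.00) / 13.21 = 145.6/13.21 = 11.02 µg/L.
Travel time t = 14.6·1000 / 0.59 = 24750 s = 6.874 h.
8.7%/h lost → k = −ln(1 − 0.087) = 0.09102 h⁻¹.
Applying C = C₀e^(−kt): 11.02 × 0.5349 = 5.897 µg/L.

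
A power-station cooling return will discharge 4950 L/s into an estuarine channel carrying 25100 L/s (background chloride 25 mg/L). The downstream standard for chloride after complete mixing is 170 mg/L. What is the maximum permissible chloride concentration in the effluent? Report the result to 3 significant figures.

At the limit, (Qr·Cr + Qe·Cₑ)/(Qr + Qe) = 170:
Cₑ = (30050·170 − 25100·25.00) / 4950 = 905.3 mg/L.

905 mg/L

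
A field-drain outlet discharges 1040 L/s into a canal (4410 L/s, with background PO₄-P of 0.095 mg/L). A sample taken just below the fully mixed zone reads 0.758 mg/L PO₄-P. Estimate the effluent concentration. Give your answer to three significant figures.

3.57 mg/L

Mass balance: 4410·0.09500 + 1040·Cₑ = 5450·0.7580
→ Cₑ = (5450·0.7580 − 4410·0.09500) / 1040 = 3.569 mg/L.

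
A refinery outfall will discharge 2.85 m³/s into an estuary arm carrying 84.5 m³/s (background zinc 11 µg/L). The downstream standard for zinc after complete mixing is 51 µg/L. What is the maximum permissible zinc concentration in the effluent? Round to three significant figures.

At the limit, (Qr·Cr + Qe·Cₑ)/(Qr + Qe) = 51:
Cₑ = (87.35·51 − 84.50·11.00) / 2.850 = 1237 µg/L.

1240 µg/L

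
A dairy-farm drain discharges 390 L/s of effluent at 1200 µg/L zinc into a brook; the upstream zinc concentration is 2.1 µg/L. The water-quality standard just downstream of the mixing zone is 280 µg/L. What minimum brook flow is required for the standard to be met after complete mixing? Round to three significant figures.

1290 L/s

Set C_mix = 280: (Q·2.100 + 390.0·1200) / (Q + 390.0) = 280
→ Q = 390.0·(1200 − 280)/(280 − 2.100) = 1291 L/s.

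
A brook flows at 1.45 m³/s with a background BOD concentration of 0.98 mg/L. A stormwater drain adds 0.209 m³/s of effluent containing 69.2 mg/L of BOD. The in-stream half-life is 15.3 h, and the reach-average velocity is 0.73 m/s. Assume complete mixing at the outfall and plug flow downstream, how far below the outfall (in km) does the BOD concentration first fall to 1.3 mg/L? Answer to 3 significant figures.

116 km

Mass balance: C = (1.450·0.9800 + 0.2090·69.20) / 1.659 = 15.88/1.659 = 9.574 mg/L.
Half-life 15.3 h → k = ln 2 / 15.3 = 0.04530 h⁻¹ = 1.087 d⁻¹.
Set 9.574·exp(−k·t) = 1.3 → t = ln(9.574/1.3)/k = 158700 s = 44.07 h.
Distance = v·t = 0.73·158700 = 115800 m = 115.8 km.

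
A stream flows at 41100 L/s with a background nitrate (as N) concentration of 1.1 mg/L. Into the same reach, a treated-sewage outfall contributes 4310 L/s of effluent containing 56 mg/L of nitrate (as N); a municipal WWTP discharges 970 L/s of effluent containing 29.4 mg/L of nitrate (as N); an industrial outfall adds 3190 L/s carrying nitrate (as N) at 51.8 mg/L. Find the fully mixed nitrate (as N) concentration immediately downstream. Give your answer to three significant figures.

9.69 mg/L

Flow-weighted average: C = (41100·1.100 + 4310·56.00 + 970.0·29.40 + 3190·51.80) / 49570 = 480300/49570 = 9.690 mg/L.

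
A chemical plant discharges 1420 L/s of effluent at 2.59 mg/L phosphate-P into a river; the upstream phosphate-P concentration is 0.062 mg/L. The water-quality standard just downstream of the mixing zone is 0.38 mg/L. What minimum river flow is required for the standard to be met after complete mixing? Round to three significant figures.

Set C_mix = 0.38: (Q·0.06200 + 1420·2.590) / (Q + 1420) = 0.38
→ Q = 1420·(2.590 − 0.38)/(0.38 − 0.06200) = 9869 L/s.

9870 L/s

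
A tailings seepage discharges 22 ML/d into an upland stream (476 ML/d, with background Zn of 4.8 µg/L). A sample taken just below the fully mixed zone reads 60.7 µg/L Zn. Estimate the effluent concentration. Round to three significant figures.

1270 µg/L

Mass balance: 476.0·4.800 + 22.00·Cₑ = 498.0·60.70
→ Cₑ = (498.0·60.70 − 476.0·4.800) / 22.00 = 1270 µg/L.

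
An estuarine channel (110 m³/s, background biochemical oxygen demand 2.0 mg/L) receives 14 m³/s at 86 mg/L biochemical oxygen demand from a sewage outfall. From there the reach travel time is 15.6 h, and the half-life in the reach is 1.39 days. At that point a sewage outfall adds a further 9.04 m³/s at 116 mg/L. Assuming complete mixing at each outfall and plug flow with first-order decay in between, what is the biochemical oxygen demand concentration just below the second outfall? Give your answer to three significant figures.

Mass balance: C = (110.0·2.000 + 14.00·86.00) / 124.0 = 1424/124.0 = 11.48 mg/L; combined flow 124.0 m³/s.
Half-life 1.39 d → k = ln 2 / 1.39 = 0.4987 d⁻¹.
Applying C = C₀e^(−kt): 11.48 × 0.7232 = 8.305 mg/L.
At the second outfall, C = (124.0·8.305 + 9.040·116.0) / (124.0 + 9.040) = 15.62 mg/L.

15.6 mg/L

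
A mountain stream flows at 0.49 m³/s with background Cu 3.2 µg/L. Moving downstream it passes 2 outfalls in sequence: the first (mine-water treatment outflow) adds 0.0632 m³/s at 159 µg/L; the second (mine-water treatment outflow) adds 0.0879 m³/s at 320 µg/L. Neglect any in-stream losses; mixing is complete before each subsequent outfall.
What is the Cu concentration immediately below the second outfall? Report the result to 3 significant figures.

Below outfall 1: Q → 0.5532 m³/s, C = (0.4900·3.200 + 0.06320·159.0)/0.5532 = 21.00 µg/L.
Below outfall 2: Q → 0.6411 m³/s, C = (0.5532·21.00 + 0.08790·320.0)/0.6411 = 61.99 µg/L.

62.0 µg/L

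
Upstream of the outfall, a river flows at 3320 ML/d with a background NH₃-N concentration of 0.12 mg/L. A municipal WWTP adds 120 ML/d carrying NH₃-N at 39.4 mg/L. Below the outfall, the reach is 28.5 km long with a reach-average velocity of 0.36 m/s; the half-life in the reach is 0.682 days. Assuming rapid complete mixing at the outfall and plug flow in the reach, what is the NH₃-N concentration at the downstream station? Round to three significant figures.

Flow-weighted average: C = (3320·0.1200 + 120.0·39.40) / 3440 = 5126/3440 = 1.490 mg/L.
Travel time t = 28.5·1000 / 0.36 = 79170 s = 21.99 h.
Half-life 0.682 d → k = ln 2 / 0.682 = 1.016 d⁻¹.
After decay, C = 1.490 × e^(−kt) = 1.490 × 0.3941 = 0.5872 mg/L.

0.587 mg/L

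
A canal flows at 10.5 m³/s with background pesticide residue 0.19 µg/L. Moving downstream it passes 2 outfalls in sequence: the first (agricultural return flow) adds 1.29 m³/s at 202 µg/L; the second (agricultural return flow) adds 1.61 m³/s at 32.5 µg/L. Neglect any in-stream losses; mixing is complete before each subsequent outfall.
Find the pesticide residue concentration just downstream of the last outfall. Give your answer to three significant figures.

23.5 µg/L

Below outfall 1: Q → 11.79 m³/s, C = (10.50·0.1900 + 1.290·202.0)/11.79 = 22.27 µg/L.
Below outfall 2: Q → 13.40 m³/s, C = (11.79·22.27 + 1.610·32.50)/13.40 = 23.50 µg/L.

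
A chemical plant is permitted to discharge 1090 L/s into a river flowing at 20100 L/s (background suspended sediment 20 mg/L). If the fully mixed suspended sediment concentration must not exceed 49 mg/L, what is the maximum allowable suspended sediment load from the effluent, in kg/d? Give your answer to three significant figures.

Mass balance at the limit: 20100·20.00 + 1090·Cₑ = 21190·49 → Cₑ = 583.8 mg/L.
1090 L/s = 1.090 m³/s. Load = 1.090 m³/s × 583.8 g/m³ × 86 400 s/d = 54980 kg/d.

55000 kg/d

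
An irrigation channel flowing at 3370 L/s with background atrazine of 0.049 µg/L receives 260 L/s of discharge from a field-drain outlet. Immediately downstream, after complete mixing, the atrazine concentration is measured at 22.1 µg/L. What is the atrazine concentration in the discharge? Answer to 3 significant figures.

Mass balance: 3370·0.04900 + 260.0·Cₑ = 3630·22.10
→ Cₑ = (3630·22.10 − 3370·0.04900) / 260.0 = 307.9 µg/L.

308 µg/L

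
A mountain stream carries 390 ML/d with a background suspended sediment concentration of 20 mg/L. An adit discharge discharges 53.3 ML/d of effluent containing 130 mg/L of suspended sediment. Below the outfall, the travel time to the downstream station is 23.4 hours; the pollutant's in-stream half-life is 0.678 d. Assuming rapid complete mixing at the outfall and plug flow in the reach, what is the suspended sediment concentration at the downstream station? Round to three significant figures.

12.3 mg/L

Mixed concentration C = ΣQC/ΣQ = (390.0·20.00 + 53.30·130.0) / 443.3 = 14730/443.3 = 33.23 mg/L.
Half-life 0.678 d → k = ln 2 / 0.678 = 1.022 d⁻¹.
Applying C = C₀e^(−kt): 33.23 × 0.3691 = 12.26 mg/L.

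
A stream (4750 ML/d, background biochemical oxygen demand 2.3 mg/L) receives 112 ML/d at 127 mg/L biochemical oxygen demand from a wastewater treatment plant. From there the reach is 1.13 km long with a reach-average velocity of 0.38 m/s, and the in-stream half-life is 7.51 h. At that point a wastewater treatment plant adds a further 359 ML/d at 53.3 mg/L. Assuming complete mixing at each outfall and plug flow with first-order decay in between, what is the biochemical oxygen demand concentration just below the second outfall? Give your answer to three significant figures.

8.13 mg/L

Mass balance: C = (4750·2.300 + 112.0·127.0) / 4862 = 25150/4862 = 5.173 mg/L; combined flow 4862 ML/d.
Travel time t = 1.13·1000 / 0.38 = 2974 s = 0.8260 h.
Half-life 7.51 h → k = ln 2 / 7.51 = 0.09230 h⁻¹ = 2.215 d⁻¹.
First-order decay: C = 5.173·exp(−k·t) = 5.173·0.9266 = 4.793 mg/L.
At the second outfall, C = (4862·4.793 + 359.0·53.30) / (4862 + 359.0) = 8.128 mg/L.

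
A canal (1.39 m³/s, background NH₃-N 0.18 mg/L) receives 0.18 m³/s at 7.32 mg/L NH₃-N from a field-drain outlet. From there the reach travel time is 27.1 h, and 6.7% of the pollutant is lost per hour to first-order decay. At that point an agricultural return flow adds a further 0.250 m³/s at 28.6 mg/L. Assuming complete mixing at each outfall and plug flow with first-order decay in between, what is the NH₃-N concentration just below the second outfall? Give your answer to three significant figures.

4.06 mg/L

Mass balance: C = (1.390·0.1800 + 0.1800·7.320) / 1.570 = 1.568/1.570 = 0.9986 mg/L; combined flow 1.570 m³/s.
6.7%/h lost → k = −ln(1 − 0.067) = 0.06935 h⁻¹.
After decay, C = 0.9986 × e^(−kt) = 0.9986 × 0.1527 = 0.1525 mg/L.
Second outfall: C = (1.570·0.1525 + 0.2500·28.60)/1.820 = 4.060 mg/L.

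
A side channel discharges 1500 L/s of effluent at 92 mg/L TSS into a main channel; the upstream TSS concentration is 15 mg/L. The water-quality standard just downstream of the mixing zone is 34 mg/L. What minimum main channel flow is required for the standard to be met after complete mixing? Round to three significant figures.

4580 L/s

Set C_mix = 34: (Q·15.00 + 1500·92.00) / (Q + 1500) = 34
→ Q = 1500·(92.00 − 34)/(34 − 15.00) = 4579 L/s.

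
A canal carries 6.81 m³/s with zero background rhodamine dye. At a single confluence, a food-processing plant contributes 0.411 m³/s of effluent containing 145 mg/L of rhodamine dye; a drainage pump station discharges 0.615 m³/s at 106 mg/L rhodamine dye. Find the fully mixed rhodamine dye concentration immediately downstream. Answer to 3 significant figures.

15.9 mg/L

Flow-weighted average: C = (6.810·0 + 0.4110·145.0 + 0.6150·106.0) / 7.836 = 124.8/7.836 = 15.92 mg/L.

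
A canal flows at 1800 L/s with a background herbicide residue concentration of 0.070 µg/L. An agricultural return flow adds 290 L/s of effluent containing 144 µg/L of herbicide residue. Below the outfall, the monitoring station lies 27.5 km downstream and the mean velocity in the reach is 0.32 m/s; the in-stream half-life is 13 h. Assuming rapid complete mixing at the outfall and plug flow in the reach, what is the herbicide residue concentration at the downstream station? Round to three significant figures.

5.61 µg/L

After mixing, C = (1800·0.07000 + 290.0·144.0) / 2090 = 41890/2090 = 20.04 µg/L.
Travel time t = 27.5·1000 / 0.32 = 85940 s = 23.87 h.
Half-life 13 h → k = ln 2 / 13 = 0.05332 h⁻¹ = 1.280 d⁻¹.
Decay over the reach: 20.04·exp(−kt) = 20.04·0.2800 = 5.612 µg/L.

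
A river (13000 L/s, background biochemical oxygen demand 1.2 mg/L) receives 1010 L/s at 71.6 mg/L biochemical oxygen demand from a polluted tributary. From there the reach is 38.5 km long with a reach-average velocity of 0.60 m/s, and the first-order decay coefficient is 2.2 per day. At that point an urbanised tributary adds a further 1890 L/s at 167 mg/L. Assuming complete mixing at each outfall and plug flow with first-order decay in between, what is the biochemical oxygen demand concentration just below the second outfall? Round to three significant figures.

20.9 mg/L

After mixing, C = (13000·1.200 + 1010·71.60) / 14010 = 87920/14010 = 6.275 mg/L; combined flow 14010 L/s.
Travel time t = 38.5·1000 / 0.60 = 64170 s = 17.82 h.
Decay over the reach: 6.275·exp(−kt) = 6.275·0.1952 = 1.225 mg/L.
At the second outfall, C = (14010·1.225 + 1890·167.0) / (14010 + 1890) = 20.93 mg/L.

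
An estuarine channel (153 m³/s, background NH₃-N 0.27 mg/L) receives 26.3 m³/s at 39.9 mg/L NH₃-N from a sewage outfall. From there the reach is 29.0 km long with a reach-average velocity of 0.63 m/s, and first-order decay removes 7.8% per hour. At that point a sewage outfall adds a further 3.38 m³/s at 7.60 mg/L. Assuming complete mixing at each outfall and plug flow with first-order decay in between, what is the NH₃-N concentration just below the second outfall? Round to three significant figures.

Conservation of mass: C = (153.0·0.2700 + 26.30·39.90) / 179.3 = 1091/179.3 = 6.083 mg/L; combined flow 179.3 m³/s.
Travel time t = 29.0·1000 / 0.63 = 46030 s = 12.79 h.
7.8%/h lost → k = −ln(1 − 0.078) = 0.08121 h⁻¹.
Applying C = C₀e^(−kt): 6.083 × 0.3540 = 2.154 mg/L.
At the second outfall, C = (179.3·2.154 + 3.380·7.600) / (179.3 + 3.380) = 2.254 mg/L.

2.25 mg/L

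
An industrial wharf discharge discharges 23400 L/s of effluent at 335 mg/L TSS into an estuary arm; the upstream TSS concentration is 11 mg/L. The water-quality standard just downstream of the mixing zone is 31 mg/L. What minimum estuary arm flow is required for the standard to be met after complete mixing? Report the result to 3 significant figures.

356000 L/s

Set C_mix = 31: (Q·11.00 + 23400·335.0) / (Q + 23400) = 31
→ Q = 23400·(335.0 − 31)/(31 − 11.00) = 355700 L/s.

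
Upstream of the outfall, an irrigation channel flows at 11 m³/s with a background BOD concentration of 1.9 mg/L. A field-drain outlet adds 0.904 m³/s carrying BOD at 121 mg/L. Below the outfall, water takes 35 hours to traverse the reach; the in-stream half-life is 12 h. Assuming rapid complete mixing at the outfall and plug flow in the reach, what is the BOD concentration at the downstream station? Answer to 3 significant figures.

1.45 mg/L

Flow-weighted average: C = (11.00·1.900 + 0.9040·121.0) / 11.90 = 130.3/11.90 = 10.94 mg/L.
Half-life 12 h → k = ln 2 / 12 = 0.05776 h⁻¹ = 1.386 d⁻¹.
First-order decay: C = 10.94·exp(−k·t) = 10.94·0.1324 = 1.449 mg/L.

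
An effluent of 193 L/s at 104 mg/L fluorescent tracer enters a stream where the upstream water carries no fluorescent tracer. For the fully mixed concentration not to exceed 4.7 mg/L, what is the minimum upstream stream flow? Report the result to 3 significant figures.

Set C_mix = 4.7: (Q·0 + 193.0·104.0) / (Q + 193.0) = 4.7
→ Q = 193.0·(104.0 − 4.7)/(4.7 − 0) = 4078 L/s.

4080 L/s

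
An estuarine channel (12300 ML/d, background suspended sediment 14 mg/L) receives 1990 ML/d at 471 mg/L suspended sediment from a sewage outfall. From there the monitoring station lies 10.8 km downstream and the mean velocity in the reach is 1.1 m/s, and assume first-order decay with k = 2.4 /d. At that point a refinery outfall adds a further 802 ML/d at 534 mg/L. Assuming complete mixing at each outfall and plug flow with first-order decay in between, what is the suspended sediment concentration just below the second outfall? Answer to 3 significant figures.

Conservation of mass: C = (12300·14.00 + 1990·471.0) / 14290 = 1109000/14290 = 77.64 mg/L; combined flow 14290 ML/d.
Travel time t = 10.8·1000 / 1.1 = 9818 s = 2.727 h.
After decay, C = 77.64 × e^(−kt) = 77.64 × 0.7613 = 59.11 mg/L.
Second outfall: C = (14290·59.11 + 802.0·534.0)/15090 = 84.34 mg/L.

84.3 mg/L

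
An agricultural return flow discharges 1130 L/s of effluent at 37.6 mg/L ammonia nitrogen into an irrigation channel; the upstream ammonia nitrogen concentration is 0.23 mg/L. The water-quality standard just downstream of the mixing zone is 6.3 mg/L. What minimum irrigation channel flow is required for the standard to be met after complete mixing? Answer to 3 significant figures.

5830 L/s

Set C_mix = 6.3: (Q·0.2300 + 1130·37.60) / (Q + 1130) = 6.3
→ Q = 1130·(37.60 − 6.3)/(6.3 − 0.2300) = 5827 L/s.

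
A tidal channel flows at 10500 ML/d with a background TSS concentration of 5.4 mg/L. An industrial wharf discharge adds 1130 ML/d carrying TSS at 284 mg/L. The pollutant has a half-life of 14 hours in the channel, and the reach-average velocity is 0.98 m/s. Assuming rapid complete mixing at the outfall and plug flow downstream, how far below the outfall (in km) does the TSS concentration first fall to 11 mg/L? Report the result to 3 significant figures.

77.1 km

Flow-weighted average: C = (10500·5.400 + 1130·284.0) / 11630 = 377600/11630 = 32.47 mg/L.
Half-life 14 h → k = ln 2 / 14 = 0.04951 h⁻¹ = 1.188 d⁻¹.
Set 32.47·exp(−k·t) = 11 → t = ln(32.47/11)/k = 78700 s = 21.86 h.
Distance = v·t = 0.98·78700 = 77130 m = 77.13 km.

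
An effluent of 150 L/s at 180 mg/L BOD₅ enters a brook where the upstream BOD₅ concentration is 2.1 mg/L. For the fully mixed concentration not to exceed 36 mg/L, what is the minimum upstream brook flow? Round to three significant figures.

637 L/s

Set C_mix = 36: (Q·2.100 + 150.0·180.0) / (Q + 150.0) = 36
→ Q = 150.0·(180.0 − 36)/(36 − 2.100) = 637.2 L/s.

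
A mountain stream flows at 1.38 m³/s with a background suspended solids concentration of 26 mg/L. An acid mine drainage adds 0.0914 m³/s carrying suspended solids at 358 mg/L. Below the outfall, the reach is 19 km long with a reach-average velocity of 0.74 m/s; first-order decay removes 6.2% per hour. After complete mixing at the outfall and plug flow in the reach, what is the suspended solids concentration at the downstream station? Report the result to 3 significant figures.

29.5 mg/L

Flow-weighted average: C = (1.380·26.00 + 0.09140·358.0) / 1.471 = 68.60/1.471 = 46.62 mg/L.
Travel time t = 19·1000 / 0.74 = 25680 s = 7.132 h.
6.2%/h lost → k = −ln(1 − 0.062) = 0.06401 h⁻¹.
Applying C = C₀e^(−kt): 46.62 × 0.6335 = 29.54 mg/L.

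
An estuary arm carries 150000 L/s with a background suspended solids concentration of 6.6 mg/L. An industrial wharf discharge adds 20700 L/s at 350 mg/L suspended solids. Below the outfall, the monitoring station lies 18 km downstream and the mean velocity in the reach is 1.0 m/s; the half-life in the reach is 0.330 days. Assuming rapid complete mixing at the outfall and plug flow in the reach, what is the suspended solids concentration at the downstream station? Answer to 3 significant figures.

Mass balance: C = (150000·6.600 + 20700·350.0) / 170700 = 8235000/170700 = 48.24 mg/L.
Travel time t = 18·1000 / 1.0 = 18000 s = 5.000 h.
Half-life 0.330 d → k = ln 2 / 0.330 = 2.100 d⁻¹.
After decay, C = 48.24 × e^(−kt) = 48.24 × 0.6456 = 31.14 mg/L.

31.1 mg/L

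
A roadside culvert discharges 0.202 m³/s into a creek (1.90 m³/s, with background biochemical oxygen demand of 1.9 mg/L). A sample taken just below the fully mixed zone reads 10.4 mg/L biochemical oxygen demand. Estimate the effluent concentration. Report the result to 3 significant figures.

Mass balance: 1.900·1.900 + 0.2020·Cₑ = 2.102·10.40
→ Cₑ = (2.102·10.40 − 1.900·1.900) / 0.2020 = 90.35 mg/L.

90.4 mg/L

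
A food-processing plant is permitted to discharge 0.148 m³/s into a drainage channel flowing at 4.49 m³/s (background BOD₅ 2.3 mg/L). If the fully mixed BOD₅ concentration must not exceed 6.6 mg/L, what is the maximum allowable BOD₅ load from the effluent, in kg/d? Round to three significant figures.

Mass balance at the limit: 4.490·2.300 + 0.1480·Cₑ = 4.638·6.6 → Cₑ = 137.1 mg/L.
Load = 0.1480 m³/s × 137.1 g/m³ × 86 400 s/d = 1753 kg/d.

1750 kg/d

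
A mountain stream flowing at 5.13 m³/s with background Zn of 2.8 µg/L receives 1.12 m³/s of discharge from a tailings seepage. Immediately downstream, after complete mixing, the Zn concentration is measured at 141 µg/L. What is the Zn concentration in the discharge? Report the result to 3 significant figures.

Mass balance: 5.130·2.800 + 1.120·Cₑ = 6.250·141.0
→ Cₑ = (6.250·141.0 − 5.130·2.800) / 1.120 = 774.0 µg/L.

774 µg/L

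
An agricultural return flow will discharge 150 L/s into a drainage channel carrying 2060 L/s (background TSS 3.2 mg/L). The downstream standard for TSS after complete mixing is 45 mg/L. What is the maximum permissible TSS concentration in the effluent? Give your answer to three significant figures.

619 mg/L

At the limit, (Qr·Cr + Qe·Cₑ)/(Qr + Qe) = 45:
Cₑ = (2210·45 − 2060·3.200) / 150.0 = 619.1 mg/L.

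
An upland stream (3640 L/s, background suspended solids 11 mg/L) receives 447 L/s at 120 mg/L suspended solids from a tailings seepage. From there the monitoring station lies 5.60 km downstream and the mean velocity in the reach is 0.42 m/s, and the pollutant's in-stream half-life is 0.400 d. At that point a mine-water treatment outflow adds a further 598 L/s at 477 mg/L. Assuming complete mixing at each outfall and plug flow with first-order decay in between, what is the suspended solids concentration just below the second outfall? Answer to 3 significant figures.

Flow-weighted average: C = (3640·11.00 + 447.0·120.0) / 4087 = 93680/4087 = 22.92 mg/L; combined flow 4087 L/s.
Travel time t = 5.60·1000 / 0.42 = 13330 s = 3.704 h.
Half-life 0.400 d → k = ln 2 / 0.400 = 1.733 d⁻¹.
First-order decay: C = 22.92·exp(−k·t) = 22.92·0.7654 = 17.54 mg/L.
Second outfall: C = (4087·17.54 + 598.0·477.0)/4685 = 76.19 mg/L.

76.2 mg/L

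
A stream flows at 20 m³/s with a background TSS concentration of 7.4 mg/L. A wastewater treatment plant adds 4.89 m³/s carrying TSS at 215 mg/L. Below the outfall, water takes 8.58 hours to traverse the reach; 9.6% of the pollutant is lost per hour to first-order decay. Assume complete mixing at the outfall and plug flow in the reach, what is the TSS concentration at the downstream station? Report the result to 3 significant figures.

20.3 mg/L

After mixing, C = (20.00·7.400 + 4.890·215.0) / 24.89 = 1199/24.89 = 48.19 mg/L.
9.6%/h lost → k = −ln(1 − 0.096) = 0.1009 h⁻¹.
Decay over the reach: 48.19·exp(−kt) = 48.19·0.4207 = 20.27 mg/L.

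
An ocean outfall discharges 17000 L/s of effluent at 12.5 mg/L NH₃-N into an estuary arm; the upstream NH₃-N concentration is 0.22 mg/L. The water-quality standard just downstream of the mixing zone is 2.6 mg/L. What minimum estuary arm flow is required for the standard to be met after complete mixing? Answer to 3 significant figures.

70700 L/s

Set C_mix = 2.6: (Q·0.2200 + 17000·12.50) / (Q + 17000) = 2.6
→ Q = 17000·(12.50 − 2.6)/(2.6 − 0.2200) = 70710 L/s.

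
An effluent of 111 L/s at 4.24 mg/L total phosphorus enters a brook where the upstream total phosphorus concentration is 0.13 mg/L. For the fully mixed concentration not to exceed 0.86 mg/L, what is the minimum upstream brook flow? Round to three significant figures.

514 L/s

Set C_mix = 0.86: (Q·0.1300 + 111.0·4.240) / (Q + 111.0) = 0.86
→ Q = 111.0·(4.240 − 0.86)/(0.86 − 0.1300) = 513.9 L/s.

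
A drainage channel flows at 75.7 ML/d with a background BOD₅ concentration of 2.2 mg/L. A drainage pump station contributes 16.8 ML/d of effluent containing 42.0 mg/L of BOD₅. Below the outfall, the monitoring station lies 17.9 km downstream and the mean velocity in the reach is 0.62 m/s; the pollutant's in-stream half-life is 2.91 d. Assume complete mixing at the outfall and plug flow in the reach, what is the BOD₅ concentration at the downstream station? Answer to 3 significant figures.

Mixed concentration C = ΣQC/ΣQ = (75.70·2.200 + 16.80·42.00) / 92.50 = 872.1/92.50 = 9.429 mg/L.
Travel time t = 17.9·1000 / 0.62 = 28870 s = 8.020 h.
Half-life 2.91 d → k = ln 2 / 2.91 = 0.2382 d⁻¹.
First-order decay: C = 9.429·exp(−k·t) = 9.429·0.9235 = 8.707 mg/L.

8.71 mg/L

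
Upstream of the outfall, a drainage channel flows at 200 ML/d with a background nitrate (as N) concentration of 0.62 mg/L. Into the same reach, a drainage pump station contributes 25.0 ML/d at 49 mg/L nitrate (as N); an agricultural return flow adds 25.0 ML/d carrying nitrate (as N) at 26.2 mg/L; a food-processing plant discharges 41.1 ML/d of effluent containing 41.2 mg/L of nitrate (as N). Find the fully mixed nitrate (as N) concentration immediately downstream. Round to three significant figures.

Mass balance: C = (200.0·0.6200 + 25.00·49.00 + 25.00·26.20 + 41.10·41.20) / 291.1 = 3697/291.1 = 12.70 mg/L.

12.7 mg/L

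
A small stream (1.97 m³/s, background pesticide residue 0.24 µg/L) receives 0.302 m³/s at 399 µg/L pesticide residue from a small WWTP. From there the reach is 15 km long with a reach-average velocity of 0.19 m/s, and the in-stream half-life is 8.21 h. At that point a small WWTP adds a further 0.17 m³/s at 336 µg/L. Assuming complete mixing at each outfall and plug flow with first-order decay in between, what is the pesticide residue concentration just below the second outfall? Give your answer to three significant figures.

After mixing, C = (1.970·0.2400 + 0.3020·399.0) / 2.272 = 121.0/2.272 = 53.24 µg/L; combined flow 2.272 m³/s.
Travel time t = 15·1000 / 0.19 = 78950 s = 21.93 h.
Half-life 8.21 h → k = ln 2 / 8.21 = 0.08443 h⁻¹ = 2.026 d⁻¹.
Decay over the reach: 53.24·exp(−kt) = 53.24·0.1570 = 8.360 µg/L.
At the second outfall, C = (2.272·8.360 + 0.1700·336.0) / (2.272 + 0.1700) = 31.17 µg/L.

31.2 µg/L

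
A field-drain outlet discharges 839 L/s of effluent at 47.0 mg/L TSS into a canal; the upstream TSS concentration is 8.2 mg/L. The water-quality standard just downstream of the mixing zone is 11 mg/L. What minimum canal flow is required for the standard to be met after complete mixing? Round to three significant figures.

10800 L/s

Set C_mix = 11: (Q·8.200 + 839.0·47.00) / (Q + 839.0) = 11
→ Q = 839.0·(47.00 − 11)/(11 − 8.200) = 10790 L/s.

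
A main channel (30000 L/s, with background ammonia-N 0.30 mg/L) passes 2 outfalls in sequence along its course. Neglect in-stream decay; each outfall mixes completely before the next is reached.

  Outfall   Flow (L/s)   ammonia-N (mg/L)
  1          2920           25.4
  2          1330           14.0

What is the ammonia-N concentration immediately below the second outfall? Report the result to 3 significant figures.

Below outfall 1: Q → 32920 L/s, C = (30000·0.3000 + 2920·25.40)/32920 = 2.526 mg/L.
Below outfall 2: Q → 34250 L/s, C = (32920·2.526 + 1330·14.00)/34250 = 2.972 mg/L.

2.97 mg/L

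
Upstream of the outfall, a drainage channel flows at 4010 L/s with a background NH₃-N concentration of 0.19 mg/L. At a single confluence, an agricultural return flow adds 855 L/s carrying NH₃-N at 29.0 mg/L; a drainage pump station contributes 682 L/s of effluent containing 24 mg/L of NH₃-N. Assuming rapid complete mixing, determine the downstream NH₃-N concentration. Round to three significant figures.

7.56 mg/L

Mixed concentration C = ΣQC/ΣQ = (4010·0.1900 + 855.0·29.00 + 682.0·24.00) / 5547 = 41920/5547 = 7.558 mg/L.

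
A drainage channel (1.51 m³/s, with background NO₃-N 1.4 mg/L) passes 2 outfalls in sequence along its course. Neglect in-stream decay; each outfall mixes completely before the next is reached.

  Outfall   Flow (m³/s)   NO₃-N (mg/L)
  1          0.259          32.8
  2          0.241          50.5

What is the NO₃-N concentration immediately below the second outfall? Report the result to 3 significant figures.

After outfall 1: Q = 1.510 + 0.2590 = 1.769 m³/s; C = (1.510·1.400 + 0.2590·32.80)/1.769 = 5.997 mg/L.
After outfall 2: Q = 1.769 + 0.2410 = 2.010 m³/s; C = (1.769·5.997 + 0.2410·50.50)/2.010 = 11.33 mg/L.

11.3 mg/L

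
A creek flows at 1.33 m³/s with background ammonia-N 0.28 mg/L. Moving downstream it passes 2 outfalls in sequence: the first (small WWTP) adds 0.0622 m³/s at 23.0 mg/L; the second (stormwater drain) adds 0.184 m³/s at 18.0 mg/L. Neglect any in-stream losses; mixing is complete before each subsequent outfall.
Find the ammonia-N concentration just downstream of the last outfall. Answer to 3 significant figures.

After outfall 1: Q = 1.330 + 0.06220 = 1.392 m³/s; C = (1.330·0.2800 + 0.06220·23.00)/1.392 = 1.295 mg/L.
After outfall 2: Q = 1.392 + 0.1840 = 1.576 m³/s; C = (1.392·1.295 + 0.1840·18.00)/1.576 = 3.245 mg/L.

3.25 mg/L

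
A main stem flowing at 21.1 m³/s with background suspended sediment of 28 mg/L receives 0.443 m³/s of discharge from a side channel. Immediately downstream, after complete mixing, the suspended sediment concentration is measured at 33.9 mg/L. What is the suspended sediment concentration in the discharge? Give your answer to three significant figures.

315 mg/L

Mass balance: 21.10·28.00 + 0.4430·Cₑ = 21.54·33.90
→ Cₑ = (21.54·33.90 − 21.10·28.00) / 0.4430 = 314.9 mg/L.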